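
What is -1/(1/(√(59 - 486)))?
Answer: -I*√427 ≈ -20.664*I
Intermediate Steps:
-1/(1/(√(59 - 486))) = -1/(1/(√(-427))) = -1/(1/(I*√427)) = -1/((-I*√427/427)) = -I*√427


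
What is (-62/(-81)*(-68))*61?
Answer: -257176/81 ≈ -3175.0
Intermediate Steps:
(-62/(-81)*(-68))*61 = (-62*(-1/81)*(-68))*61 = ((62/81)*(-68))*61 = -4216/81*61 = -257176/81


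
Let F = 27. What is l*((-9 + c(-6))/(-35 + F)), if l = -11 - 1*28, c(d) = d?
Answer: -585/8 ≈ -73.125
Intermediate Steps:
l = -39 (l = -11 - 28 = -39)
l*((-9 + c(-6))/(-35 + F)) = -39*(-9 - 6)/(-35 + 27) = -(-585)/(-8) = -(-585)*(-1)/8 = -39*15/8 = -585/8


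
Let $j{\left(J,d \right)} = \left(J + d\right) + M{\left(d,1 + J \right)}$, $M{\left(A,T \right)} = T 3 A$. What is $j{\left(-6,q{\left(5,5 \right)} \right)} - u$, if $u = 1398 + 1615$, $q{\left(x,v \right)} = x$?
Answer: $-3089$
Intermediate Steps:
$u = 3013$
$M{\left(A,T \right)} = 3 A T$ ($M{\left(A,T \right)} = 3 T A = 3 A T$)
$j{\left(J,d \right)} = J + d + 3 d \left(1 + J\right)$ ($j{\left(J,d \right)} = \left(J + d\right) + 3 d \left(1 + J\right) = J + d + 3 d \left(1 + J\right)$)
$j{\left(-6,q{\left(5,5 \right)} \right)} - u = \left(-6 + 5 + 3 \cdot 5 \left(1 - 6\right)\right) - 3013 = \left(-6 + 5 + 3 \cdot 5 \left(-5\right)\right) - 3013 = \left(-6 + 5 - 75\right) - 3013 = -76 - 3013 = -3089$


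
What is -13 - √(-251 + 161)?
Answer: -13 - 3*I*√10 ≈ -13.0 - 9.4868*I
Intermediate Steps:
-13 - √(-251 + 161) = -13 - √(-90) = -13 - 3*I*√10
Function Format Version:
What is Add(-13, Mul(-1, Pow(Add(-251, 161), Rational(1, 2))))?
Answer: Add(-13, Mul(-3, I, Pow(10, Rational(1, 2)))) ≈ Add(-13.000, Mul(-9.4868, I))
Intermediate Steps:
Add(-13, Mul(-1, Pow(Add(-251, 161), Rational(1, 2)))) = Add(-13, Mul(-1, Pow(-90, Rational(1, 2)))) = Add(-13, Mul(-1, Mul(3, I, Pow(10, Rational(1, 2))))) = Add(-13, Mul(-3, I, Pow(10, Rational(1, 2))))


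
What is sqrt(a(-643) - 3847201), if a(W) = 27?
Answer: I*sqrt(3847174) ≈ 1961.4*I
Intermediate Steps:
sqrt(a(-643) - 3847201) = sqrt(27 - 3847201) = sqrt(-3847174) = I*sqrt(3847174)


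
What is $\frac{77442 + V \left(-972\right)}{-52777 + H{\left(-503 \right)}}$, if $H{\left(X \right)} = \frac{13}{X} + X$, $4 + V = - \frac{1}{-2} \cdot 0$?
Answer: $- \frac{40908990}{26799853} \approx -1.5265$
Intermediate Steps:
$V = -4$ ($V = -4 + - \frac{1}{-2} \cdot 0 = -4 + \left(-1\right) \left(- \frac{1}{2}\right) 0 = -4 + \frac{1}{2} \cdot 0 = -4 + 0 = -4$)
$H{\left(X \right)} = X + \frac{13}{X}$
$\frac{77442 + V \left(-972\right)}{-52777 + H{\left(-503 \right)}} = \frac{77442 - -3888}{-52777 - \left(503 - \frac{13}{-503}\right)} = \frac{77442 + 3888}{-52777 + \left(-503 + 13 \left(- \frac{1}{503}\right)\right)} = \frac{81330}{-52777 - \frac{253022}{503}} = \frac{81330}{- \frac{26799853}{503}} = 81330 \left(- \frac{503}{26799853}\right) = - \frac{40908990}{26799853}$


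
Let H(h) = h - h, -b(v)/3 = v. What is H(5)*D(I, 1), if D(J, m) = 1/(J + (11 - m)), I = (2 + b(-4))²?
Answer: 0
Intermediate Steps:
b(v) = -3*v
I = 196 (I = (2 - 3*(-4))² = (2 + 12)² = 14² = 196)
D(J, m) = 1/(11 + J - m)
H(h) = 0
H(5)*D(I, 1) = 0/(11 + 196 - 1*1) = 0/(11 + 196 - 1) = 0/206 = 0*(1/206) = 0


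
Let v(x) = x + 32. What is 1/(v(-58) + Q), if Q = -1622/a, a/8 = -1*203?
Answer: -812/20301 ≈ -0.039998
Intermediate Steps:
a = -1624 (a = 8*(-1*203) = 8*(-203) = -1624)
v(x) = 32 + x
Q = 811/812 (Q = -1622/(-1624) = -1622*(-1/1624) = 811/812 ≈ 0.99877)
1/(v(-58) + Q) = 1/((32 - 58) + 811/812) = 1/(-26 + 811/812) = 1/(-20301/812) = -812/20301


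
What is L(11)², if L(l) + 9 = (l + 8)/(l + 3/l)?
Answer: 822649/15376 ≈ 53.502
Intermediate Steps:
L(l) = -9 + (8 + l)/(l + 3/l) (L(l) = -9 + (l + 8)/(l + 3/l) = -9 + (8 + l)/(l + 3/l))
L(11)² = ((-27 - 8*11² + 8*11)/(3 + 11²))² = ((-27 - 8*121 + 88)/(3 + 121))² = ((-27 - 968 + 88)/124)² = ((1/124)*(-907))² = (-907/124)² = 822649/15376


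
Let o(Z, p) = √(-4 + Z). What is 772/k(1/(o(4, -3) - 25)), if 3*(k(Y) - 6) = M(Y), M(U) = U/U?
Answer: 2316/19 ≈ 121.89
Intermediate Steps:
M(U) = 1
k(Y) = 19/3 (k(Y) = 6 + (⅓)*1 = 6 + ⅓ = 19/3)
772/k(1/(o(4, -3) - 25)) = 772/(19/3) = 772*(3/19) = 2316/19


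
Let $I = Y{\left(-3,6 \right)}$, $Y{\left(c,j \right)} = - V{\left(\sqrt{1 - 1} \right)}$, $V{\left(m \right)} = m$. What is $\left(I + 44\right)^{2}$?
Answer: $1936$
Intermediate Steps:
$Y{\left(c,j \right)} = 0$ ($Y{\left(c,j \right)} = - \sqrt{1 - 1} = - \sqrt{0} = \left(-1\right) 0 = 0$)
$I = 0$
$\left(I + 44\right)^{2} = \left(0 + 44\right)^{2} = 44^{2} = 1936$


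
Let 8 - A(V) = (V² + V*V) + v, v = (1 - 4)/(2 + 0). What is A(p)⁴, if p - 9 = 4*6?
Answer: 353799885965761/16 ≈ 2.2113e+13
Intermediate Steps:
p = 33 (p = 9 + 4*6 = 9 + 24 = 33)
v = -3/2 ≈ -1.5000
A(V) = 19/2 - 2*V² (A(V) = 8 - ((V² + V*V) - 3/2) = 8 - ((V² + V²) - 3/2) = 8 - (2*V² - 3/2) = 8 - (-3/2 + 2*V²) = 8 + (3/2 - 2*V²) = 19/2 - 2*V²)
A(p)⁴ = (19/2 - 2*33²)⁴ = (19/2 - 2*1089)⁴ = (19/2 - 2178)⁴ = (-4337/2)⁴ = 353799885965761/16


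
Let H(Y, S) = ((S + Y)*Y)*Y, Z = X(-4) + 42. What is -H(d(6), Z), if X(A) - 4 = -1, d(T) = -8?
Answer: -2368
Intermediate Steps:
X(A) = 3 (X(A) = 4 - 1 = 3)
Z = 45 (Z = 3 + 42 = 45)
H(Y, S) = Y²*(S + Y) (H(Y, S) = (Y*(S + Y))*Y = Y²*(S + Y))
-H(d(6), Z) = -(-8)²*(45 - 8) = -64*37 = -1*2368 = -2368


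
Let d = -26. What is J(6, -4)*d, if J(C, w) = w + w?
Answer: 208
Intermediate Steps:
J(C, w) = 2*w
J(6, -4)*d = (2*(-4))*(-26) = -8*(-26) = 208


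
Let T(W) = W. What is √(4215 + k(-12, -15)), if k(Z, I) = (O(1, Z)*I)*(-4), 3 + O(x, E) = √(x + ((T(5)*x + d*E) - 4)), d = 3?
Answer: √(4035 + 60*I*√34) ≈ 63.581 + 2.7513*I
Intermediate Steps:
O(x, E) = -3 + √(-4 + 3*E + 6*x) (O(x, E) = -3 + √(x + ((5*x + 3*E) - 4)) = -3 + √(x + ((3*E + 5*x) - 4)) = -3 + √(x + (-4 + 3*E + 5*x)) = -3 + √(-4 + 3*E + 6*x))
k(Z, I) = -4*I*(-3 + √(2 + 3*Z)) (k(Z, I) = ((-3 + √(-4 + 3*Z + 6*1))*I)*(-4) = ((-3 + √(-4 + 3*Z + 6))*I)*(-4) = ((-3 + √(2 + 3*Z))*I)*(-4) = (I*(-3 + √(2 + 3*Z)))*(-4) = -4*I*(-3 + √(2 + 3*Z)))
√(4215 + k(-12, -15)) = √(4215 + 4*(-15)*(3 - √(2 + 3*(-12)))) = √(4215 + 4*(-15)*(3 - √(2 - 36))) = √(4215 + 4*(-15)*(3 - √(-34))) = √(4215 + 4*(-15)*(3 - I*√34)) = √(4215 + (-180 + 60*I*√34)) = √(4035 + 60*I*√34)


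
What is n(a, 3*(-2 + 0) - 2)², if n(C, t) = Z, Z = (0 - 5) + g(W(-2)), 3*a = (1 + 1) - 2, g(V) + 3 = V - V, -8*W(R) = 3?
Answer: 64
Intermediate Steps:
W(R) = -3/8 (W(R) = -⅛*3 = -3/8)
g(V) = -3 (g(V) = -3 + (V - V) = -3 + 0 = -3)
a = 0 (a = ((1 + 1) - 2)/3 = (2 - 2)/3 = (⅓)*0 = 0)
Z = -8 (Z = (0 - 5) - 3 = -5 - 3 = -8)
n(C, t) = -8
n(a, 3*(-2 + 0) - 2)² = (-8)² = 64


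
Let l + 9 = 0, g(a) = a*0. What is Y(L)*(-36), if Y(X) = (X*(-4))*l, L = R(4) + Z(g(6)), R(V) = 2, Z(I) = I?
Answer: -2592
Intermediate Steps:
g(a) = 0
l = -9 (l = -9 + 0 = -9)
L = 2 (L = 2 + 0 = 2)
Y(X) = 36*X (Y(X) = (X*(-4))*(-9) = -4*X*(-9) = 36*X)
Y(L)*(-36) = (36*2)*(-36) = 72*(-36) = -2592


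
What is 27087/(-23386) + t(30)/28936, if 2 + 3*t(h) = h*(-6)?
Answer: -588906137/507522972 ≈ -1.1604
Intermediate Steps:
t(h) = -2/3 - 2*h (t(h) = -2/3 + (h*(-6))/3 = -2/3 + (-6*h)/3 = -2/3 - 2*h)
27087/(-23386) + t(30)/28936 = 27087/(-23386) + (-2/3 - 2*30)/28936 = 27087*(-1/23386) + (-2/3 - 60)*(1/28936) = -27087/23386 - 182/3*1/28936 = -27087/23386 - 91/43404 = -588906137/507522972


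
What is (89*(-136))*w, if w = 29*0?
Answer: 0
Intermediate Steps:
w = 0
(89*(-136))*w = (89*(-136))*0 = -12104*0 = 0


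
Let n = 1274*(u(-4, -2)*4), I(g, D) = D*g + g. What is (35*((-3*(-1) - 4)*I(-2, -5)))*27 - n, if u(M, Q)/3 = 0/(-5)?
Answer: -7560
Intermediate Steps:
u(M, Q) = 0 (u(M, Q) = 3*(0/(-5)) = 3*(0*(-⅕)) = 3*0 = 0)
I(g, D) = g + D*g
n = 0 (n = 1274*(0*4) = 1274*0 = 0)
(35*((-3*(-1) - 4)*I(-2, -5)))*27 - n = (35*((-3*(-1) - 4)*(-2*(1 - 5))))*27 - 1*0 = (35*((3 - 4)*(-2*(-4))))*27 + 0 = (35*(-1*8))*27 + 0 = (35*(-8))*27 + 0 = -280*27 + 0 = -7560 + 0 = -7560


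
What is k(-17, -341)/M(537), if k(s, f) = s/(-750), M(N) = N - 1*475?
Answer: 17/46500 ≈ 0.00036559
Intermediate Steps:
M(N) = -475 + N (M(N) = N - 475 = -475 + N)
k(s, f) = -s/750 (k(s, f) = s*(-1/750) = -s/750)
k(-17, -341)/M(537) = (-1/750*(-17))/(-475 + 537) = (17/750)/62 = (17/750)*(1/62) = 17/46500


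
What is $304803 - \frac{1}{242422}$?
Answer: $\frac{73890952865}{242422} \approx 3.048 \cdot 10^{5}$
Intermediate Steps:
$304803 - \frac{1}{242422} = \frac{73890952865}{242422}$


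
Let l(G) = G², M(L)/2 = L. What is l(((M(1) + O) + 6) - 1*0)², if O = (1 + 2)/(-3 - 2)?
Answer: 1874161/625 ≈ 2998.7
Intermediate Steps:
M(L) = 2*L
O = -⅗ (O = 3/(-5) = 3*(-⅕) = -⅗ ≈ -0.60000)
l(((M(1) + O) + 6) - 1*0)² = ((((2*1 - ⅗) + 6) - 1*0)²)² = ((((2 - ⅗) + 6) + 0)²)² = (((7/5 + 6) + 0)²)² = ((37/5 + 0)²)² = ((37/5)²)² = (1369/25)² = 1874161/625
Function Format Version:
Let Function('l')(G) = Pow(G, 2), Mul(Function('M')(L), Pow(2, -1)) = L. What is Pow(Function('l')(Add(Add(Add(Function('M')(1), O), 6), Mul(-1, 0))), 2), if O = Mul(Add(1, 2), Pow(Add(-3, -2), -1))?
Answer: Rational(1874161, 625) ≈ 2998.7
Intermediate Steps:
Function('M')(L) = Mul(2, L)
O = Rational(-3, 5) (O = Mul(3, Pow(-5, -1)) = Mul(3, Rational(-1, 5)) = Rational(-3, 5) ≈ -0.60000)
Pow(Function('l')(Add(Add(Add(Function('M')(1), O), 6), Mul(-1, 0))), 2) = Pow(Pow(Add(Add(Add(Mul(2, 1), Rational(-3, 5)), 6), Mul(-1, 0)), 2), 2) = Pow(Pow(Add(Add(Add(2, Rational(-3, 5)), 6), 0), 2), 2) = Pow(Pow(Add(Add(Rational(7, 5), 6), 0), 2), 2) = Pow(Pow(Add(Rational(37, 5), 0), 2), 2) = Pow(Pow(Rational(37, 5), 2), 2) = Pow(Rational(1369, 25), 2) = Rational(1874161, 625)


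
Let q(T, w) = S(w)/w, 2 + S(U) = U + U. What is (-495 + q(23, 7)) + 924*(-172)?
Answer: -1115949/7 ≈ -1.5942e+5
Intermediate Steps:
S(U) = -2 + 2*U (S(U) = -2 + (U + U) = -2 + 2*U)
q(T, w) = (-2 + 2*w)/w
(-495 + q(23, 7)) + 924*(-172) = (-495 + (2 - 2/7)) + 924*(-172) = (-495 + (2 - 2*1/7)) - 158928 = (-495 + (2 - 2/7)) - 158928 = (-495 + 12/7) - 158928 = -3453/7 - 158928 = -1115949/7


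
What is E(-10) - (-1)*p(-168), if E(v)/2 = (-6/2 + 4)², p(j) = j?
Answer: -166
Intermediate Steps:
E(v) = 2 (E(v) = 2*(-6/2 + 4)² = 2*(-6*½ + 4)² = 2*(-3 + 4)² = 2*1² = 2*1 = 2)
E(-10) - (-1)*p(-168) = 2 - (-1)*(-168) = 2 - 1*168 = 2 - 168 = -166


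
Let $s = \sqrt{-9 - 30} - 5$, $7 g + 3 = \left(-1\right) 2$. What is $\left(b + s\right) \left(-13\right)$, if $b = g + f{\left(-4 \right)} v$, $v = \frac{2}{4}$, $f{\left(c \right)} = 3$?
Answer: $\frac{767}{14} - 13 i \sqrt{39} \approx 54.786 - 81.185 i$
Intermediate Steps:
$v = \frac{1}{2}$ ($v = 2 \cdot \frac{1}{4} = \frac{1}{2} \approx 0.5$)
$g = - \frac{5}{7}$ ($g = - \frac{3}{7} + \frac{\left(-1\right) 2}{7} = - \frac{3}{7} + \frac{1}{7} \left(-2\right) = - \frac{3}{7} - \frac{2}{7} = - \frac{5}{7} \approx -0.71429$)
$s = -5 + i \sqrt{39}$ ($s = \sqrt{-39} - 5 = i \sqrt{39} - 5 = -5 + i \sqrt{39} \approx -5.0 + 6.245 i$)
$b = \frac{11}{14}$ ($b = - \frac{5}{7} + 3 \cdot \frac{1}{2} = - \frac{5}{7} + \frac{3}{2} = \frac{11}{14} \approx 0.78571$)
$\left(b + s\right) \left(-13\right) = \left(\frac{11}{14} - \left(5 - i \sqrt{39}\right)\right) \left(-13\right) = \left(- \frac{59}{14} + i \sqrt{39}\right) \left(-13\right) = \frac{767}{14} - 13 i \sqrt{39}$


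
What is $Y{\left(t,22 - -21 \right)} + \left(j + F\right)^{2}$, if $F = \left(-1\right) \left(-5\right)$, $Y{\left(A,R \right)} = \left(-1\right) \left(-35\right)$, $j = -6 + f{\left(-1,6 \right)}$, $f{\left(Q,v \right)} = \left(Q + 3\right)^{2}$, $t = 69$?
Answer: $44$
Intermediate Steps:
$f{\left(Q,v \right)} = \left(3 + Q\right)^{2}$
$j = -2$ ($j = -6 + \left(3 - 1\right)^{2} = -6 + 2^{2} = -6 + 4 = -2$)
$Y{\left(A,R \right)} = 35$
$F = 5$
$Y{\left(t,22 - -21 \right)} + \left(j + F\right)^{2} = 35 + \left(-2 + 5\right)^{2} = 35 + 3^{2} = 35 + 9 = 44$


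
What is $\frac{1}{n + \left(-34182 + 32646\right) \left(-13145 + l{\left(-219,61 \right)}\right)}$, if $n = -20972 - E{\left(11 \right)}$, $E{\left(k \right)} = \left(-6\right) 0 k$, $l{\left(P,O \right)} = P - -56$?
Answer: $\frac{1}{20420116} \approx 4.8971 \cdot 10^{-8}$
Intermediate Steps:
$l{\left(P,O \right)} = 56 + P$ ($l{\left(P,O \right)} = P + 56 = 56 + P$)
$E{\left(k \right)} = 0$ ($E{\left(k \right)} = 0 k = 0$)
$n = -20972$ ($n = -20972 - 0 = -20972 + 0 = -20972$)
$\frac{1}{n + \left(-34182 + 32646\right) \left(-13145 + l{\left(-219,61 \right)}\right)} = \frac{1}{-20972 + \left(-34182 + 32646\right) \left(-13145 + \left(56 - 219\right)\right)} = \frac{1}{-20972 - 1536 \left(-13145 - 163\right)} = \frac{1}{-20972 - -20441088} = \frac{1}{-20972 + 20441088} = \frac{1}{20420116}$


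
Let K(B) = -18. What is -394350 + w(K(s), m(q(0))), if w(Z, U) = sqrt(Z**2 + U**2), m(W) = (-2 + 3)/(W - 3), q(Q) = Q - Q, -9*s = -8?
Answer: -394350 + sqrt(2917)/3 ≈ -3.9433e+5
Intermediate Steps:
s = 8/9 (s = -1/9*(-8) = 8/9 ≈ 0.88889)
q(Q) = 0
m(W) = 1/(-3 + W)
w(Z, U) = sqrt(U**2 + Z**2)
-394350 + w(K(s), m(q(0))) = -394350 + sqrt((1/(-3 + 0))**2 + (-18)**2) = -394350 + sqrt((1/(-3))**2 + 324) = -394350 + sqrt((-1/3)**2 + 324) = -394350 + sqrt(1/9 + 324) = -394350 + sqrt(2917/9) = -394350 + sqrt(2917)/3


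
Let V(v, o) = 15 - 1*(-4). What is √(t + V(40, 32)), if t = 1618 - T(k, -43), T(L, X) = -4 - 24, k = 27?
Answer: 3*√185 ≈ 40.804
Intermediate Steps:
T(L, X) = -28
V(v, o) = 19 (V(v, o) = 15 + 4 = 19)
t = 1646 (t = 1618 - 1*(-28) = 1618 + 28 = 1646)
√(t + V(40, 32)) = √(1646 + 19) = √1665 = 3*√185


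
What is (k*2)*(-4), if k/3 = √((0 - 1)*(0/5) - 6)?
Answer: -24*I*√6 ≈ -58.788*I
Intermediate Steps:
k = 3*I*√6 (k = 3*√((0 - 1)*(0/5) - 6) = 3*√(-0/5 - 6) = 3*√(-1*0 - 6) = 3*√(0 - 6) = 3*√(-6) = 3*(I*√6) = 3*I*√6 ≈ 7.3485*I)
(k*2)*(-4) = ((3*I*√6)*2)*(-4) = (6*I*√6)*(-4) = -24*I*√6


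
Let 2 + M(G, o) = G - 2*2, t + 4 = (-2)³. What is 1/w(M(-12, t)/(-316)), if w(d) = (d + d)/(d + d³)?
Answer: 25045/49928 ≈ 0.50162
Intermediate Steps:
t = -12 (t = -4 + (-2)³ = -4 - 8 = -12)
M(G, o) = -6 + G (M(G, o) = -2 + (G - 2*2) = -2 + (G - 4) = -2 + (-4 + G) = -6 + G)
w(d) = 2*d/(d + d³) (w(d) = (2*d)/(d + d³) = 2*d/(d + d³))
1/w(M(-12, t)/(-316)) = 1/(2/(1 + ((-6 - 12)/(-316))²)) = 1/(2/(1 + (-18*(-1/316))²)) = 1/(2/(1 + (9/158)²)) = 1/(2/(1 + 81/24964)) = 1/(2/(25045/24964)) = 1/(2*(24964/25045)) = 1/(49928/25045) = 25045/49928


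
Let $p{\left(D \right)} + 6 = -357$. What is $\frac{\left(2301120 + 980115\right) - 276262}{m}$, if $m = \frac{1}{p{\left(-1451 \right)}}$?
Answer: $-1090805199$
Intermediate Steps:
$p{\left(D \right)} = -363$ ($p{\left(D \right)} = -6 - 357 = -363$)
$m = - \frac{1}{363}$ ($m = \frac{1}{-363} = - \frac{1}{363} \approx -0.0027548$)
$\frac{\left(2301120 + 980115\right) - 276262}{m} = \frac{\left(2301120 + 980115\right) - 276262}{- \frac{1}{363}} = \left(3281235 - 276262\right) \left(-363\right) = 3004973 \left(-363\right) = -1090805199$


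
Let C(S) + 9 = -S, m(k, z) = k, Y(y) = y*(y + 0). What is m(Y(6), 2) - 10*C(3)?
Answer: 156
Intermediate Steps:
Y(y) = y² (Y(y) = y*y = y²)
C(S) = -9 - S
m(Y(6), 2) - 10*C(3) = 6² - 10*(-9 - 1*3) = 36 - 10*(-9 - 3) = 36 - 10*(-12) = 36 + 120 = 156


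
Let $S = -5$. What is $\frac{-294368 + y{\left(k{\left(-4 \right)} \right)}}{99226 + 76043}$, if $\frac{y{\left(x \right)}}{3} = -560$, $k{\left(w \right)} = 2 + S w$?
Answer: $- \frac{296048}{175269} \approx -1.6891$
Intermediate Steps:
$k{\left(w \right)} = 2 - 5 w$
$y{\left(x \right)} = -1680$ ($y{\left(x \right)} = 3 \left(-560\right) = -1680$)
$\frac{-294368 + y{\left(k{\left(-4 \right)} \right)}}{99226 + 76043} = \frac{-294368 - 1680}{99226 + 76043} = - \frac{296048}{175269}$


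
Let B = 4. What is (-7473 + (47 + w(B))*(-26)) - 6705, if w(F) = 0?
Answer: -15400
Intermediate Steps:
(-7473 + (47 + w(B))*(-26)) - 6705 = (-7473 + (47 + 0)*(-26)) - 6705 = (-7473 + 47*(-26)) - 6705 = (-7473 - 1222) - 6705 = -8695 - 6705 = -15400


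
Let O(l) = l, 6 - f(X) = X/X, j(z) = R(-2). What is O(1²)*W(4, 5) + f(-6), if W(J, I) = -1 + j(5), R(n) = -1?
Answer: 3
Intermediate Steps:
j(z) = -1
W(J, I) = -2 (W(J, I) = -1 - 1 = -2)
f(X) = 5 (f(X) = 6 - X/X = 6 - 1*1 = 6 - 1 = 5)
O(1²)*W(4, 5) + f(-6) = 1²*(-2) + 5 = 1*(-2) + 5 = -2 + 5 = 3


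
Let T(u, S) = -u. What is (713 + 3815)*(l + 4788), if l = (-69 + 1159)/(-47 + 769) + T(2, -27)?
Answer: 7825701648/361 ≈ 2.1678e+7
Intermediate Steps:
l = -177/361 (l = (-69 + 1159)/(-47 + 769) - 1*2 = 1090/722 - 2 = 1090*(1/722) - 2 = 545/361 - 2 = -177/361 ≈ -0.49030)
(713 + 3815)*(l + 4788) = (713 + 3815)*(-177/361 + 4788) = 4528*(1728291/361) = 7825701648/361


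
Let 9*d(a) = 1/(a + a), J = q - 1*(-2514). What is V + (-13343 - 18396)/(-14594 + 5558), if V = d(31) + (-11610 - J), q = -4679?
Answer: -293856801/31124 ≈ -9441.5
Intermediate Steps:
J = -2165 (J = -4679 - 1*(-2514) = -4679 + 2514 = -2165)
d(a) = 1/(18*a) (d(a) = 1/(9*(a + a)) = 1/(9*((2*a))) = (1/(2*a))/9 = 1/(18*a))
V = -5270309/558 (V = (1/18)/31 + (-11610 - 1*(-2165)) = (1/18)*(1/31) + (-11610 + 2165) = 1/558 - 9445 = -5270309/558 ≈ -9445.0)
V + (-13343 - 18396)/(-14594 + 5558) = -5270309/558 + (-13343 - 18396)/(-14594 + 5558) = -5270309/558 - 31739/(-9036) = -5270309/558 - 31739*(-1/9036) = -5270309/558 + 31739/9036 = -293856801/31124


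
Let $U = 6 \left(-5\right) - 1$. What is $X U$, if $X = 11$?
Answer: $-341$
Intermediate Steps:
$U = -31$ ($U = -30 - 1 = -31$)
$X U = 11 \left(-31\right) = -341$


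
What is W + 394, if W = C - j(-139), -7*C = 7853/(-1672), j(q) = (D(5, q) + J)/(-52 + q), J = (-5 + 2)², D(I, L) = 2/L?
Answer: 122650529017/310729496 ≈ 394.72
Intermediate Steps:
J = 9 (J = (-3)² = 9)
j(q) = (9 + 2/q)/(-52 + q) (j(q) = (2/q + 9)/(-52 + q) = (9 + 2/q)/(-52 + q))
C = 7853/11704 (C = -7853/(7*(-1672)) = -7853*(-1)/(7*1672) = -⅐*(-7853/1672) = 7853/11704 ≈ 0.67097)
W = 223107593/310729496 (W = 7853/11704 - (2 + 9*(-139))/((-139)*(-52 - 139)) = 7853/11704 - (-1)*(2 - 1251)/(139*(-191)) = 7853/11704 - (-1)*(-1)*(-1249)/(139*191) = 7853/11704 - 1*(-1249/26549) = 7853/11704 + 1249/26549 = 223107593/310729496 ≈ 0.71801)
W + 394 = 223107593/310729496 + 394 = 122650529017/310729496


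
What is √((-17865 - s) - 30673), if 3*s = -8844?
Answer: I*√45590 ≈ 213.52*I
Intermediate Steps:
s = -2948 (s = (⅓)*(-8844) = -2948)
√((-17865 - s) - 30673) = √((-17865 - 1*(-2948)) - 30673) = √((-17865 + 2948) - 30673) = √(-14917 - 30673) = √(-45590) = I*√45590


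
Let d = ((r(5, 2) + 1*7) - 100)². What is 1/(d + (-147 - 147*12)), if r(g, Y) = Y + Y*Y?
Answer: 1/5658 ≈ 0.00017674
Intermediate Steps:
r(g, Y) = Y + Y²
d = 7569 (d = ((2*(1 + 2) + 1*7) - 100)² = ((2*3 + 7) - 100)² = ((6 + 7) - 100)² = (13 - 100)² = (-87)² = 7569)
1/(d + (-147 - 147*12)) = 1/(7569 + (-147 - 147*12)) = 1/(7569 + (-147 - 1764)) = 1/(7569 - 1911) = 1/5658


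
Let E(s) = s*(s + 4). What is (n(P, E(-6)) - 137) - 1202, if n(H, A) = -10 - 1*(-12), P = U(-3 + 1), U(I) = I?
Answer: -1337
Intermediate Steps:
P = -2 (P = -3 + 1 = -2)
E(s) = s*(4 + s)
n(H, A) = 2 (n(H, A) = -10 + 12 = 2)
(n(P, E(-6)) - 137) - 1202 = (2 - 137) - 1202 = -135 - 1202 = -1337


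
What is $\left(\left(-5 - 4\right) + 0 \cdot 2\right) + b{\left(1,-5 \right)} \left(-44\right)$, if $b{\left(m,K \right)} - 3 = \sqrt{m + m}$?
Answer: $-141 - 44 \sqrt{2} \approx -203.23$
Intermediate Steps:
$b{\left(m,K \right)} = 3 + \sqrt{2} \sqrt{m}$ ($b{\left(m,K \right)} = 3 + \sqrt{m + m} = 3 + \sqrt{2 m} = 3 + \sqrt{2} \sqrt{m}$)
$\left(\left(-5 - 4\right) + 0 \cdot 2\right) + b{\left(1,-5 \right)} \left(-44\right) = \left(\left(-5 - 4\right) + 0 \cdot 2\right) + \left(3 + \sqrt{2} \sqrt{1}\right) \left(-44\right) = \left(-9 + 0\right) + \left(3 + \sqrt{2} \cdot 1\right) \left(-44\right) = -9 + \left(3 + \sqrt{2}\right) \left(-44\right) = -9 - \left(132 + 44 \sqrt{2}\right) = -141 - 44 \sqrt{2}$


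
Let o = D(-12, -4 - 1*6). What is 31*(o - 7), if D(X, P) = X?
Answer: -589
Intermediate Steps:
o = -12
31*(o - 7) = 31*(-12 - 7) = 31*(-19) = -589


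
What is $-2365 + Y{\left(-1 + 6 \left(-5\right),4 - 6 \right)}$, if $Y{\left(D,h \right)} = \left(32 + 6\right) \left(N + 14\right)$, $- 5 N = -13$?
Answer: $- \frac{8671}{5} \approx -1734.2$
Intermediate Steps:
$N = \frac{13}{5}$ ($N = \left(- \frac{1}{5}\right) \left(-13\right) = \frac{13}{5} \approx 2.6$)
$Y{\left(D,h \right)} = \frac{3154}{5}$ ($Y{\left(D,h \right)} = \left(32 + 6\right) \left(\frac{13}{5} + 14\right) = 38 \cdot \frac{83}{5} = \frac{3154}{5}$)
$-2365 + Y{\left(-1 + 6 \left(-5\right),4 - 6 \right)} = -2365 + \frac{3154}{5} = - \frac{8671}{5}$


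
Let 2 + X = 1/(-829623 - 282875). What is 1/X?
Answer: -1112498/2224997 ≈ -0.50000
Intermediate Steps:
X = -2224997/1112498 (X = -2 + 1/(-829623 - 282875) = -2 + 1/(-1112498) = -2 - 1/1112498 = -2224997/1112498 ≈ -2.0000)
1/X = 1/(-2224997/1112498) = -1112498/2224997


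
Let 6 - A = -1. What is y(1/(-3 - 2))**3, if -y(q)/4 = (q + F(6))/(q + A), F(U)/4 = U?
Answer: -2744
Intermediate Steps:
F(U) = 4*U
A = 7 (A = 6 - 1*(-1) = 6 + 1 = 7)
y(q) = -4*(24 + q)/(7 + q) (y(q) = -4*(q + 4*6)/(q + 7) = -4*(q + 24)/(7 + q) = -4*(24 + q)/(7 + q))
y(1/(-3 - 2))**3 = (4*(-24 - 1/(-3 - 2))/(7 + 1/(-3 - 2)))**3 = (4*(-24 - 1/(-5))/(7 + 1/(-5)))**3 = (4*(-24 - 1*(-1/5))/(7 - 1/5))**3 = (4*(-24 + 1/5)/(34/5))**3 = (4*(5/34)*(-119/5))**3 = (-14)**3 = -2744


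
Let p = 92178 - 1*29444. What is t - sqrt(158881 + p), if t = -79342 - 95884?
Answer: -175226 - sqrt(221615) ≈ -1.7570e+5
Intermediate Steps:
t = -175226
p = 62734 (p = 92178 - 29444 = 62734)
t - sqrt(158881 + p) = -175226 - sqrt(158881 + 62734) = -175226 - sqrt(221615)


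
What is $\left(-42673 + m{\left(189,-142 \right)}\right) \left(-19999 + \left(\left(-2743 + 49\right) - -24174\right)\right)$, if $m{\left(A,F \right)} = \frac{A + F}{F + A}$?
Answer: $-63197232$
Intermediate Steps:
$m{\left(A,F \right)} = 1$ ($m{\left(A,F \right)} = \frac{A + F}{A + F} = 1$)
$\left(-42673 + m{\left(189,-142 \right)}\right) \left(-19999 + \left(\left(-2743 + 49\right) - -24174\right)\right) = \left(-42673 + 1\right) \left(-19999 + \left(\left(-2743 + 49\right) - -24174\right)\right) = - 42672 \left(-19999 + \left(-2694 + 24174\right)\right) = - 42672 \left(-19999 + 21480\right) = \left(-42672\right) 1481 = -63197232$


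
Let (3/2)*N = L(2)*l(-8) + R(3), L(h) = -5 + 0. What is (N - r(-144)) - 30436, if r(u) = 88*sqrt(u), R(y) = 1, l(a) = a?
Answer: -91226/3 - 1056*I ≈ -30409.0 - 1056.0*I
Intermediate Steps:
L(h) = -5
N = 82/3 (N = 2*(-5*(-8) + 1)/3 = 2*(40 + 1)/3 = (2/3)*41 = 82/3 ≈ 27.333)
(N - r(-144)) - 30436 = (82/3 - 88*sqrt(-144)) - 30436 = (82/3 - 88*12*I) - 30436 = (82/3 - 1056*I) - 30436 = -91226/3 - 1056*I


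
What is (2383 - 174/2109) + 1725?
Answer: 2887866/703 ≈ 4107.9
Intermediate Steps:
(2383 - 174/2109) + 1725 = (2383 - 174*1/2109) + 1725 = (2383 - 58/703) + 1725 = 1675191/703 + 1725 = 2887866/703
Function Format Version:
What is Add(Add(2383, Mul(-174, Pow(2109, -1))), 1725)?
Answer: Rational(2887866, 703) ≈ 4107.9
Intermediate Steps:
Add(Add(2383, Mul(-174, Pow(2109, -1))), 1725) = Add(Add(2383, Mul(-174, Rational(1, 2109))), 1725) = Add(Add(2383, Rational(-58, 703)), 1725) = Add(Rational(1675191, 703), 1725) = Rational(2887866, 703)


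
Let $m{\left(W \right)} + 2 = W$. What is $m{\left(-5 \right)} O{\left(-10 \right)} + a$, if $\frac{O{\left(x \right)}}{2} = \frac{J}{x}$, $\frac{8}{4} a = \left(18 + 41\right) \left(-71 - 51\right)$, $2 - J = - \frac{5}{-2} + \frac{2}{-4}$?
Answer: $-3599$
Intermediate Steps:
$J = 0$ ($J = 2 - \left(- \frac{5}{-2} + \frac{2}{-4}\right) = 2 - \left(\left(-5\right) \left(- \frac{1}{2}\right) + 2 \left(- \frac{1}{4}\right)\right) = 2 - \left(\frac{5}{2} - \frac{1}{2}\right) = 2 - 2 = 0$)
$a = -3599$ ($a = \frac{\left(18 + 41\right) \left(-71 - 51\right)}{2} = \frac{59 \left(-122\right)}{2} = \frac{1}{2} \left(-7198\right) = -3599$)
$m{\left(W \right)} = -2 + W$
$O{\left(x \right)} = 0$ ($O{\left(x \right)} = 2 \frac{0}{x} = 2 \cdot 0 = 0$)
$m{\left(-5 \right)} O{\left(-10 \right)} + a = \left(-2 - 5\right) 0 - 3599 = \left(-7\right) 0 - 3599 = 0 - 3599 = -3599$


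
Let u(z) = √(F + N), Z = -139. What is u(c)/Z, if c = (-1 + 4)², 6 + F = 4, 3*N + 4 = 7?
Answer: -I/139 ≈ -0.0071942*I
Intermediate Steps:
N = 1 (N = -4/3 + (⅓)*7 = -4/3 + 7/3 = 1)
F = -2 (F = -6 + 4 = -2)
c = 9 (c = 3² = 9)
u(z) = I (u(z) = √(-2 + 1) = √(-1) = I)
u(c)/Z = I/(-139) = I*(-1/139) = -I/139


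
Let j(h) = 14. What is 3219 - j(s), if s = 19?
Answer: 3205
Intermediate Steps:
3219 - j(s) = 3219 - 1*14 = 3219 - 14 = 3205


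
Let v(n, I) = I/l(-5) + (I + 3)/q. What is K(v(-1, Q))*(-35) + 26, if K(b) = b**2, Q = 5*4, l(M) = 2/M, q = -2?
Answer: -529411/4 ≈ -1.3235e+5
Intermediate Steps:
Q = 20
v(n, I) = -3/2 - 3*I (v(n, I) = I/((2/(-5))) + (I + 3)/(-2) = I/((2*(-1/5))) + (3 + I)*(-1/2) = I/(-2/5) + (-3/2 - I/2) = I*(-5/2) + (-3/2 - I/2) = -5*I/2 + (-3/2 - I/2) = -3/2 - 3*I)
K(v(-1, Q))*(-35) + 26 = (-3/2 - 3*20)**2*(-35) + 26 = (-3/2 - 60)**2*(-35) + 26 = (-123/2)**2*(-35) + 26 = (15129/4)*(-35) + 26 = -529515/4 + 26 = -529411/4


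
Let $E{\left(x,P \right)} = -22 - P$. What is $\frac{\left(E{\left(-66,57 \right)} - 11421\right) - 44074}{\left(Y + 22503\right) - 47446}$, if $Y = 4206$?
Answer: $\frac{55574}{20737} \approx 2.6799$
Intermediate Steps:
$\frac{\left(E{\left(-66,57 \right)} - 11421\right) - 44074}{\left(Y + 22503\right) - 47446} = \frac{\left(\left(-22 - 57\right) - 11421\right) - 44074}{\left(4206 + 22503\right) - 47446} = \frac{\left(\left(-22 - 57\right) - 11421\right) - 44074}{26709 - 47446} = \frac{\left(-79 - 11421\right) - 44074}{-20737} = \left(-11500 - 44074\right) \left(- \frac{1}{20737}\right) = \left(-55574\right) \left(- \frac{1}{20737}\right) = \frac{55574}{20737}$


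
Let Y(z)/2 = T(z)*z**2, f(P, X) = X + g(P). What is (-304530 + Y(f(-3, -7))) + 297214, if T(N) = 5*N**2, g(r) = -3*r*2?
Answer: 139094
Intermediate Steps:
g(r) = -6*r
f(P, X) = X - 6*P
Y(z) = 10*z**4 (Y(z) = 2*((5*z**2)*z**2) = 2*(5*z**4) = 10*z**4)
(-304530 + Y(f(-3, -7))) + 297214 = (-304530 + 10*(-7 - 6*(-3))**4) + 297214 = (-304530 + 10*(-7 + 18)**4) + 297214 = (-304530 + 10*11**4) + 297214 = (-304530 + 10*14641) + 297214 = (-304530 + 146410) + 297214 = -158120 + 297214 = 139094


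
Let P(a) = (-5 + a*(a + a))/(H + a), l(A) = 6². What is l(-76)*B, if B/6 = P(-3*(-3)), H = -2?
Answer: 33912/7 ≈ 4844.6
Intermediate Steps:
l(A) = 36
P(a) = (-5 + 2*a²)/(-2 + a) (P(a) = (-5 + a*(a + a))/(-2 + a) = (-5 + a*(2*a))/(-2 + a) = (-5 + 2*a²)/(-2 + a))
B = 942/7 (B = 6*((-5 + 2*(-3*(-3))²)/(-2 - 3*(-3))) = 6*((-5 + 2*9²)/(-2 + 9)) = 6*((-5 + 2*81)/7) = 6*((-5 + 162)/7) = 6*((⅐)*157) = 6*(157/7) = 942/7 ≈ 134.57)
l(-76)*B = 36*(942/7) = 33912/7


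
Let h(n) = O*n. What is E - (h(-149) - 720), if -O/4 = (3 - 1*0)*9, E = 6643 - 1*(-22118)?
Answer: 13389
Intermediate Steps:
E = 28761 (E = 6643 + 22118 = 28761)
O = -108 (O = -4*(3 - 1*0)*9 = -4*(3 + 0)*9 = -12*9 = -4*27 = -108)
h(n) = -108*n
E - (h(-149) - 720) = 28761 - (-108*(-149) - 720) = 28761 - (16092 - 720) = 28761 - 1*15372 = 28761 - 15372 = 13389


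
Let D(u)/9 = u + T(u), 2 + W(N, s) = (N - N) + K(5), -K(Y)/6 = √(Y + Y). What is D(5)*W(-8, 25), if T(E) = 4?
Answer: -162 - 486*√10 ≈ -1698.9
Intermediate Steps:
K(Y) = -6*√2*√Y (K(Y) = -6*√(Y + Y) = -6*√2*√Y)
W(N, s) = -2 - 6*√10 (W(N, s) = -2 + ((N - N) - 6*√2*√5) = -2 + (0 - 6*√10) = -2 - 6*√10)
D(u) = 36 + 9*u (D(u) = 9*(u + 4) = 9*(4 + u) = 36 + 9*u)
D(5)*W(-8, 25) = (36 + 9*5)*(-2 - 6*√10) = (36 + 45)*(-2 - 6*√10) = 81*(-2 - 6*√10) = -162 - 486*√10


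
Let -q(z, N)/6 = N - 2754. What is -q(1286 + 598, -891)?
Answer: -21870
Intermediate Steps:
q(z, N) = 16524 - 6*N (q(z, N) = -6*(N - 2754) = -6*(-2754 + N) = 16524 - 6*N)
-q(1286 + 598, -891) = -(16524 - 6*(-891)) = -(16524 + 5346) = -1*21870 = -21870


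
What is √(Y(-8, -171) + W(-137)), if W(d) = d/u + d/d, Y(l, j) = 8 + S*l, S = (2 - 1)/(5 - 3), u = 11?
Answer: I*√902/11 ≈ 2.7303*I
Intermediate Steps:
S = ½ (S = 1/2 = 1*(½) = ½ ≈ 0.50000)
Y(l, j) = 8 + l/2
W(d) = 1 + d/11 (W(d) = d/11 + d/d = d*(1/11) + 1 = d/11 + 1 = 1 + d/11)
√(Y(-8, -171) + W(-137)) = √((8 + (½)*(-8)) + (1 + (1/11)*(-137))) = √((8 - 4) + (1 - 137/11)) = √(4 - 126/11) = √(-82/11) = I*√902/11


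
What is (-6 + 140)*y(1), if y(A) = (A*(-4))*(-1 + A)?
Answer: 0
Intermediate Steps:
y(A) = -4*A*(-1 + A) (y(A) = (-4*A)*(-1 + A) = -4*A*(-1 + A))
(-6 + 140)*y(1) = (-6 + 140)*(4*1*(1 - 1*1)) = 134*(4*1*(1 - 1)) = 134*(4*1*0) = 134*0 = 0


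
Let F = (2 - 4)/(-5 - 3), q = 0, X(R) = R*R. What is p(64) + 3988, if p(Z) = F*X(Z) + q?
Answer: 5012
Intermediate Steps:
X(R) = R²
F = ¼ (F = -2/(-8) = -2*(-⅛) = ¼ ≈ 0.25000)
p(Z) = Z²/4 (p(Z) = Z²/4 + 0 = Z²/4)
p(64) + 3988 = (¼)*64² + 3988 = (¼)*4096 + 3988 = 1024 + 3988 = 5012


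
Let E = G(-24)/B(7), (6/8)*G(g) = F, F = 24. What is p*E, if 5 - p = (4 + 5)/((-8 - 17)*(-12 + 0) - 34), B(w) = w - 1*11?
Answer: -5284/133 ≈ -39.729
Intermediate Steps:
B(w) = -11 + w (B(w) = w - 11 = -11 + w)
G(g) = 32 (G(g) = (4/3)*24 = 32)
E = -8 (E = 32/(-11 + 7) = 32/(-4) = 32*(-¼) = -8)
p = 1321/266 (p = 5 - (4 + 5)/((-8 - 17)*(-12 + 0) - 34) = 5 - 9/(-25*(-12) - 34) = 5 - 9/(300 - 34) = 5 - 9/266 = 1321/266 ≈ 4.9662)
p*E = (1321/266)*(-8) = -5284/133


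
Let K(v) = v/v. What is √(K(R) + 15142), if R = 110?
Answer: √15143 ≈ 123.06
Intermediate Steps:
K(v) = 1
√(K(R) + 15142) = √(1 + 15142) = √15143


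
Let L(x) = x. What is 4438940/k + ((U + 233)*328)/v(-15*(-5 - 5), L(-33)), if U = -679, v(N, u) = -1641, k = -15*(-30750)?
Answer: 2491988018/25230375 ≈ 98.769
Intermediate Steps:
k = 461250
4438940/k + ((U + 233)*328)/v(-15*(-5 - 5), L(-33)) = 4438940/461250 + ((-679 + 233)*328)/(-1641) = 4438940*(1/461250) - 446*328*(-1/1641) = 443894/46125 - 146288*(-1/1641) = 443894/46125 + 146288/1641 = 2491988018/25230375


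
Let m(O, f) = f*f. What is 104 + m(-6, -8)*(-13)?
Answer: -728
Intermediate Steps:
m(O, f) = f²
104 + m(-6, -8)*(-13) = 104 + (-8)²*(-13) = 104 + 64*(-13) = 104 - 832 = -728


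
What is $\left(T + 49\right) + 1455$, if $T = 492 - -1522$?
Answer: $3518$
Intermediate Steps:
$T = 2014$ ($T = 492 + 1522 = 2014$)
$\left(T + 49\right) + 1455 = \left(2014 + 49\right) + 1455 = 2063 + 1455 = 3518$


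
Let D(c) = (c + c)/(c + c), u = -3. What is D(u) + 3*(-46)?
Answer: -137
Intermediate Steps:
D(c) = 1 (D(c) = (2*c)/((2*c)) = (2*c)*(1/(2*c)) = 1)
D(u) + 3*(-46) = 1 + 3*(-46) = 1 - 138 = -137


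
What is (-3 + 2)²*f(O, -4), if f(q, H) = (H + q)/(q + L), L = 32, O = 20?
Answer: 4/13 ≈ 0.30769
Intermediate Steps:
f(q, H) = (H + q)/(32 + q) (f(q, H) = (H + q)/(q + 32) = (H + q)/(32 + q))
(-3 + 2)²*f(O, -4) = (-3 + 2)²*((-4 + 20)/(32 + 20)) = (-1)²*(16/52) = 1*((1/52)*16) = 1*(4/13) = 4/13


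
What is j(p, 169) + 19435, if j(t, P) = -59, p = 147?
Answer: 19376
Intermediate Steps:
j(p, 169) + 19435 = -59 + 19435 = 19376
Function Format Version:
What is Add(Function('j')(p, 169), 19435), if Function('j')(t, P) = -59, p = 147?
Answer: 19376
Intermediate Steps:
Add(Function('j')(p, 169), 19435) = Add(-59, 19435) = 19376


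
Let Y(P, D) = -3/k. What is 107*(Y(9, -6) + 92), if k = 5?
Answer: 48899/5 ≈ 9779.8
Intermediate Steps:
Y(P, D) = -⅗ (Y(P, D) = -3/5 = -3*⅕ = -⅗)
107*(Y(9, -6) + 92) = 107*(-⅗ + 92) = 107*(457/5) = 48899/5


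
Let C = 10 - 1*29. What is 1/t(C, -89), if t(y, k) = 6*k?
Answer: -1/534 ≈ -0.0018727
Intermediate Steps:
C = -19 (C = 10 - 29 = -19)
1/t(C, -89) = 1/(6*(-89)) = 1/(-534) = -1/534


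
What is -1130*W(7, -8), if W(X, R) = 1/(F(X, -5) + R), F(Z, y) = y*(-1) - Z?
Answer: 113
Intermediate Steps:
F(Z, y) = -Z - y (F(Z, y) = -y - Z = -Z - y)
W(X, R) = 1/(5 + R - X) (W(X, R) = 1/((-X - 1*(-5)) + R) = 1/((-X + 5) + R) = 1/((5 - X) + R) = 1/(5 + R - X))
-1130*W(7, -8) = -1130/(5 - 8 - 1*7) = -1130/(5 - 8 - 7) = -1130/(-10) = -1130*(-⅒) = 113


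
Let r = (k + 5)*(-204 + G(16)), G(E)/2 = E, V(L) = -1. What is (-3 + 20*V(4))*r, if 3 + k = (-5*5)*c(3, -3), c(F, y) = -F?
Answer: 304612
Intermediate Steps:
G(E) = 2*E
k = 72 (k = -3 + (-5*5)*(-1*3) = -3 - 25*(-3) = -3 + 75 = 72)
r = -13244 (r = (72 + 5)*(-204 + 2*16) = 77*(-204 + 32) = 77*(-172) = -13244)
(-3 + 20*V(4))*r = (-3 + 20*(-1))*(-13244) = (-3 - 20)*(-13244) = -23*(-13244) = 304612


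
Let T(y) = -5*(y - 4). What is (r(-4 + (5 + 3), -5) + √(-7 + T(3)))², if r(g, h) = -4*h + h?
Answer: (15 + I*√2)² ≈ 223.0 + 42.426*I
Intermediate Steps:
r(g, h) = -3*h
T(y) = 20 - 5*y (T(y) = -5*(-4 + y) = 20 - 5*y)
(r(-4 + (5 + 3), -5) + √(-7 + T(3)))² = (-3*(-5) + √(-7 + (20 - 5*3)))² = (15 + √(-7 + (20 - 15)))² = (15 + √(-7 + 5))² = (15 + √(-2))² = (15 + I*√2)²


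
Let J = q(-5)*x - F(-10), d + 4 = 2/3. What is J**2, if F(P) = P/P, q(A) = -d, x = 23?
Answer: 51529/9 ≈ 5725.4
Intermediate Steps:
d = -10/3 (d = -4 + 2/3 = -10/3 ≈ -3.3333)
q(A) = 10/3 (q(A) = -1*(-10/3) = 10/3)
F(P) = 1
J = 227/3 (J = (10/3)*23 - 1*1 = 230/3 - 1 = 227/3 ≈ 75.667)
J**2 = (227/3)**2 = 51529/9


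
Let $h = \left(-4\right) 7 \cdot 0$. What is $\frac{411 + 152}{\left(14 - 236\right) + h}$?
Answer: $- \frac{563}{222} \approx -2.536$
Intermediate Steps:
$h = 0$ ($h = \left(-28\right) 0 = 0$)
$\frac{411 + 152}{\left(14 - 236\right) + h} = \frac{411 + 152}{\left(14 - 236\right) + 0} = \frac{563}{-222 + 0} = \frac{563}{-222} = 563 \left(- \frac{1}{222}\right) = - \frac{563}{222}$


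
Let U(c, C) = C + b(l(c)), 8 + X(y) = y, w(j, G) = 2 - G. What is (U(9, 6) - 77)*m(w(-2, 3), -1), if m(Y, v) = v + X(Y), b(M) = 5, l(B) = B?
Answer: 660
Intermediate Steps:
X(y) = -8 + y
U(c, C) = 5 + C (U(c, C) = C + 5 = 5 + C)
m(Y, v) = -8 + Y + v (m(Y, v) = v + (-8 + Y) = -8 + Y + v)
(U(9, 6) - 77)*m(w(-2, 3), -1) = ((5 + 6) - 77)*(-8 + (2 - 1*3) - 1) = (11 - 77)*(-8 + (2 - 3) - 1) = -66*(-8 - 1 - 1) = -66*(-10) = 660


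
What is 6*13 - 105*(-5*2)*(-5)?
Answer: -5172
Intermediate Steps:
6*13 - 105*(-5*2)*(-5) = 78 - (-1050)*(-5) = 78 - 105*50 = 78 - 5250 = -5172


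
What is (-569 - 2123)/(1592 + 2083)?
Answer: -2692/3675 ≈ -0.73252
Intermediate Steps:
(-569 - 2123)/(1592 + 2083) = -2692/3675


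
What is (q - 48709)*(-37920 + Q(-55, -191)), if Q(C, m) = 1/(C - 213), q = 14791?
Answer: 172346871999/134 ≈ 1.2862e+9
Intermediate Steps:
Q(C, m) = 1/(-213 + C)
(q - 48709)*(-37920 + Q(-55, -191)) = (14791 - 48709)*(-37920 + 1/(-213 - 55)) = -33918*(-37920 + 1/(-268)) = -33918*(-37920 - 1/268) = -33918*(-10162561/268) = 172346871999/134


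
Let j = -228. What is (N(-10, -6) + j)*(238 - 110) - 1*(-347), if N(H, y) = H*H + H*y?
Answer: -8357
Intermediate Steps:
N(H, y) = H² + H*y
(N(-10, -6) + j)*(238 - 110) - 1*(-347) = (-10*(-10 - 6) - 228)*(238 - 110) - 1*(-347) = (-10*(-16) - 228)*128 + 347 = (160 - 228)*128 + 347 = -68*128 + 347 = -8704 + 347 = -8357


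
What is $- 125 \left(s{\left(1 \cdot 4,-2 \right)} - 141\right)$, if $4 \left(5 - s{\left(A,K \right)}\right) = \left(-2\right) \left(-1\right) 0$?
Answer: $17000$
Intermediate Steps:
$s{\left(A,K \right)} = 5$ ($s{\left(A,K \right)} = 5 - \frac{\left(-2\right) \left(-1\right) 0}{4} = 5 - \frac{2 \cdot 0}{4} = 5 - 0 = 5 + 0 = 5$)
$- 125 \left(s{\left(1 \cdot 4,-2 \right)} - 141\right) = - 125 \left(5 - 141\right) = \left(-125\right) \left(-136\right) = 17000$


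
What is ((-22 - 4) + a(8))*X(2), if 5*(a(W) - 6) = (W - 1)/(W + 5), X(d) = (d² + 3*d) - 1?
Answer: -11637/65 ≈ -179.03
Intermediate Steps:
X(d) = -1 + d² + 3*d
a(W) = 6 + (-1 + W)/(5*(5 + W)) (a(W) = 6 + ((W - 1)/(W + 5))/5 = 6 + ((-1 + W)/(5 + W))/5 = 6 + (-1 + W)/(5*(5 + W)))
((-22 - 4) + a(8))*X(2) = ((-22 - 4) + (149 + 31*8)/(5*(5 + 8)))*(-1 + 2² + 3*2) = (-26 + (⅕)*(149 + 248)/13)*(-1 + 4 + 6) = (-26 + (⅕)*(1/13)*397)*9 = (-26 + 397/65)*9 = -1293/65*9 = -11637/65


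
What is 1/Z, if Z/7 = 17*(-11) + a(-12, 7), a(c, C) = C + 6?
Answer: -1/1218 ≈ -0.00082102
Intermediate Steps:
a(c, C) = 6 + C
Z = -1218 (Z = 7*(17*(-11) + (6 + 7)) = 7*(-187 + 13) = 7*(-174) = -1218)
1/Z = 1/(-1218) = -1/1218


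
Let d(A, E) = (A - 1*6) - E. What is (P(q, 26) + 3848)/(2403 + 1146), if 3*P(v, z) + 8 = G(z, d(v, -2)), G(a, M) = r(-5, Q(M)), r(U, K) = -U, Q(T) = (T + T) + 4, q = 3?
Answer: 3847/3549 ≈ 1.0840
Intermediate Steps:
Q(T) = 4 + 2*T (Q(T) = 2*T + 4 = 4 + 2*T)
d(A, E) = -6 + A - E (d(A, E) = (A - 6) - E = (-6 + A) - E = -6 + A - E)
G(a, M) = 5 (G(a, M) = -1*(-5) = 5)
P(v, z) = -1 (P(v, z) = -8/3 + (1/3)*5 = -8/3 + 5/3 = -1)
(P(q, 26) + 3848)/(2403 + 1146) = (-1 + 3848)/(2403 + 1146) = 3847/3549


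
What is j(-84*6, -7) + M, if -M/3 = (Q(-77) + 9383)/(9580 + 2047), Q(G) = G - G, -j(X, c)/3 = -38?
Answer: 117939/1057 ≈ 111.58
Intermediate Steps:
j(X, c) = 114 (j(X, c) = -3*(-38) = 114)
Q(G) = 0
M = -2559/1057 (M = -3*(0 + 9383)/(9580 + 2047) = -28149/11627 = -3*853/1057 = -2559/1057 ≈ -2.4210)
j(-84*6, -7) + M = 114 - 2559/1057 = 117939/1057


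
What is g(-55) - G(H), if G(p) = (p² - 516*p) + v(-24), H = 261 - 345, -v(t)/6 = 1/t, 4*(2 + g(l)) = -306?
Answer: -201915/4 ≈ -50479.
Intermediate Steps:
g(l) = -157/2 (g(l) = -2 + (¼)*(-306) = -2 - 153/2 = -157/2)
v(t) = -6/t
H = -84
G(p) = ¼ + p² - 516*p (G(p) = (p² - 516*p) - 6/(-24) = (p² - 516*p) - 6*(-1/24) = (p² - 516*p) + ¼ = ¼ + p² - 516*p)
g(-55) - G(H) = -157/2 - (¼ + (-84)² - 516*(-84)) = -157/2 - (¼ + 7056 + 43344) = -157/2 - 1*201601/4 = -157/2 - 201601/4 = -201915/4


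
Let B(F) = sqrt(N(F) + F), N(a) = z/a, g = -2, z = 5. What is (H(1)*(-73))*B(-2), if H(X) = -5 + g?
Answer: 1533*I*sqrt(2)/2 ≈ 1084.0*I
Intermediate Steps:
H(X) = -7 (H(X) = -5 - 2 = -7)
N(a) = 5/a
B(F) = sqrt(F + 5/F) (B(F) = sqrt(5/F + F) = sqrt(F + 5/F))
(H(1)*(-73))*B(-2) = (-7*(-73))*sqrt(-2 + 5/(-2)) = 511*sqrt(-2 + 5*(-1/2)) = 511*sqrt(-2 - 5/2) = 511*sqrt(-9/2) = 511*(3*I*sqrt(2)/2) = 1533*I*sqrt(2)/2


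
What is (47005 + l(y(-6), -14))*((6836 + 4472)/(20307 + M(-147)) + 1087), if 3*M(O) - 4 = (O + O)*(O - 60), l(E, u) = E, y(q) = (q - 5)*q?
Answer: 6232767370195/121783 ≈ 5.1179e+7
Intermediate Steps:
y(q) = q*(-5 + q) (y(q) = (-5 + q)*q = q*(-5 + q))
M(O) = 4/3 + 2*O*(-60 + O)/3 (M(O) = 4/3 + ((O + O)*(O - 60))/3 = 4/3 + ((2*O)*(-60 + O))/3 = 4/3 + (2*O*(-60 + O))/3 = 4/3 + 2*O*(-60 + O)/3)
(47005 + l(y(-6), -14))*((6836 + 4472)/(20307 + M(-147)) + 1087) = (47005 - 6*(-5 - 6))*((6836 + 4472)/(20307 + (4/3 - 40*(-147) + (⅔)*(-147)²)) + 1087) = (47005 - 6*(-11))*(11308/(20307 + (4/3 + 5880 + (⅔)*21609)) + 1087) = (47005 + 66)*(11308/(20307 + (4/3 + 5880 + 14406)) + 1087) = 47071*(11308/(20307 + 60862/3) + 1087) = 47071*(11308/(121783/3) + 1087) = 47071*(11308*(3/121783) + 1087) = 47071*(33924/121783 + 1087) = 47071*(132412045/121783) = 6232767370195/121783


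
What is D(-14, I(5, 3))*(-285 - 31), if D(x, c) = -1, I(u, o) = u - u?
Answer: 316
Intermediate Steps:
I(u, o) = 0
D(-14, I(5, 3))*(-285 - 31) = -(-285 - 31) = -1*(-316) = 316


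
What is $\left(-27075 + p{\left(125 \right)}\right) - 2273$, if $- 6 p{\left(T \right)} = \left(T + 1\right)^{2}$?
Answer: $-31994$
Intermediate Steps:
$p{\left(T \right)} = - \frac{\left(1 + T\right)^{2}}{6}$ ($p{\left(T \right)} = - \frac{\left(T + 1\right)^{2}}{6} = - \frac{\left(1 + T\right)^{2}}{6}$)
$\left(-27075 + p{\left(125 \right)}\right) - 2273 = \left(-27075 - \frac{\left(1 + 125\right)^{2}}{6}\right) - 2273 = \left(-27075 - \frac{126^{2}}{6}\right) - 2273 = \left(-27075 - 2646\right) - 2273 = -29721 - 2273 = -31994$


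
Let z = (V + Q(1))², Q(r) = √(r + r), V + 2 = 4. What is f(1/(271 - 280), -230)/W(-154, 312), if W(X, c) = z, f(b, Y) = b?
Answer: -⅙ + √2/9 ≈ -0.0095318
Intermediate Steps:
V = 2 (V = -2 + 4 = 2)
Q(r) = √2*√r (Q(r) = √(2*r) = √2*√r)
z = (2 + √2)² (z = (2 + √2*√1)² = (2 + √2*1)² = (2 + √2)² ≈ 11.657)
W(X, c) = (2 + √2)²
f(1/(271 - 280), -230)/W(-154, 312) = 1/((271 - 280)*((2 + √2)²)) = 1/((-9)*(2 + √2)²) = -1/(9*(2 + √2)²)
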